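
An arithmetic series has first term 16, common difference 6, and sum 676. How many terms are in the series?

Using S = n/2 × [2a + (n-1)d]
676 = n/2 × [2(16) + (n-1)(6)]
676 = n/2 × [32 + 6n - 6]
1352 = n × [26 + 6n]
6n² + (26)n - 1352 = 0
Discriminant: Δ = (26)² - 4(6)(-1352) = 676 + 32448 = 33124
√Δ = 182
n = [-(26) + √Δ] / (2·6) = (-26 + 182) / 12 = 156 / 12 = 13
(The negative root is discarded since n must be a positive integer.)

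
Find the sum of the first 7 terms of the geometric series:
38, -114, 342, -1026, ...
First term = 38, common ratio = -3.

Sₙ = a(1 - rⁿ) / (1 - r)
S_7 = 38(1 - (-3)^7) / (1 - (-3))
S_7 = 38(1 - (-2187)) / (4)
S_7 = 20786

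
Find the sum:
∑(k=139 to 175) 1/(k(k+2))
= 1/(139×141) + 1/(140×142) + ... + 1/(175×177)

Partial fractions: 1/(k(k+2)) = (1/2)[1/k - 1/(k+2)]
Telescoping leaves the first two and last two terms:
= (1/2)[1/139 + 1/140 - 1/176 - 1/177]
= 455507/303108960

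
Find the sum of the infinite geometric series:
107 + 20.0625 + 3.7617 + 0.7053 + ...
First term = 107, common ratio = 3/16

For |r| < 1, S = a / (1 - r)
S = 107 / (1 - (3/16))
S = 107 / (13/16)
S = 1712/13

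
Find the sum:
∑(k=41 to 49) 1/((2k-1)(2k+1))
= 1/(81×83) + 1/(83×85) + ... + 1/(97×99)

Partial fractions: 1/((2k-1)(2k+1)) = (1/2)[1/(2k-1) - 1/(2k+1)]
The series telescopes:
= (1/2)[1/81 - 1/99]
= 1/891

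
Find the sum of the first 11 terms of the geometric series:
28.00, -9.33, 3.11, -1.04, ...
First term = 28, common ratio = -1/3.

Sₙ = a(1 - rⁿ) / (1 - r)
S_11 = 28(1 - (-1/3)^11) / (1 - (-1/3))
S_11 = 28(1 - (-1/177147)) / (4/3)
S_11 = 1240036/59049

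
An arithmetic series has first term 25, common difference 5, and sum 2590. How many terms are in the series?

Using S = n/2 × [2a + (n-1)d]
2590 = n/2 × [2(25) + (n-1)(5)]
2590 = n/2 × [50 + 5n - 5]
5180 = n × [45 + 5n]
5n² + (45)n - 5180 = 0
Discriminant: Δ = (45)² - 4(5)(-5180) = 2025 + 103600 = 105625
√Δ = 325
n = [-(45) + √Δ] / (2·5) = (-45 + 325) / 10 = 280 / 10 = 28
(The negative root is discarded since n must be a positive integer.)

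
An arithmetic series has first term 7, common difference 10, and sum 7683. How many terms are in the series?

Using S = n/2 × [2a + (n-1)d]
7683 = n/2 × [2(7) + (n-1)(10)]
7683 = n/2 × [14 + 10n - 10]
15366 = n × [4 + 10n]
10n² + (4)n - 15366 = 0
Discriminant: Δ = (4)² - 4(10)(-15366) = 16 + 614640 = 614656
√Δ = 784
n = [-(4) + √Δ] / (2·10) = (-4 + 784) / 20 = 780 / 20 = 39
(The negative root is discarded since n must be a positive integer.)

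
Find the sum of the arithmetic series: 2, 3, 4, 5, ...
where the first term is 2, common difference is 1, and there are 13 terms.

Sₙ = n/2 × (first + last)
Last term = a + (n-1)d = 2 + (13-1)×1 = 14
S_13 = 13/2 × (2 + 14)
S_13 = 13/2 × 16 = 104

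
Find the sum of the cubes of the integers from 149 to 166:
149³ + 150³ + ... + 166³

Use ∑_{k=1}^{n} k³ = [n(n+1)/2]², then subtract the first 148 terms.
∑_{k=1}^{166} k³ = [166×167/2]² = 13861² = 192127321
∑_{k=1}^{148} k³ = [148×149/2]² = 11026² = 121572676
∑_{k=149}^{166} k³ = 192127321 - 121572676 = 70554645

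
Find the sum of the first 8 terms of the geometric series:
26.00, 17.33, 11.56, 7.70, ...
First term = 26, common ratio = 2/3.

Sₙ = a(1 - rⁿ) / (1 - r)
S_8 = 26(1 - (2/3)^8) / (1 - (2/3))
S_8 = 26(1 - (256/6561)) / (1/3)
S_8 = 163930/2187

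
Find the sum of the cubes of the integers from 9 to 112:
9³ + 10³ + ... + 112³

Use ∑_{k=1}^{n} k³ = [n(n+1)/2]², then subtract the first 8 terms.
∑_{k=1}^{112} k³ = [112×113/2]² = 6328² = 40043584
∑_{k=1}^{8} k³ = [8×9/2]² = 36² = 1296
∑_{k=9}^{112} k³ = 40043584 - 1296 = 40042288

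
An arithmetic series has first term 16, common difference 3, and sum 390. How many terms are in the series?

Using S = n/2 × [2a + (n-1)d]
390 = n/2 × [2(16) + (n-1)(3)]
390 = n/2 × [32 + 3n - 3]
780 = n × [29 + 3n]
3n² + (29)n - 780 = 0
Discriminant: Δ = (29)² - 4(3)(-780) = 841 + 9360 = 10201
√Δ = 101
n = [-(29) + √Δ] / (2·3) = (-29 + 101) / 6 = 72 / 6 = 12
(The negative root is discarded since n must be a positive integer.)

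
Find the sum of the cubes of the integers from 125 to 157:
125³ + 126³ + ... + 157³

Use ∑_{k=1}^{n} k³ = [n(n+1)/2]², then subtract the first 124 terms.
∑_{k=1}^{157} k³ = [157×158/2]² = 12403² = 153834409
∑_{k=1}^{124} k³ = [124×125/2]² = 7750² = 60062500
∑_{k=125}^{157} k³ = 153834409 - 60062500 = 93771909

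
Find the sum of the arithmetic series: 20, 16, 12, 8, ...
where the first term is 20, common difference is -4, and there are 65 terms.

Sₙ = n/2 × (first + last)
Last term = a + (n-1)d = 20 + (65-1)×(-4) = -236
S_65 = 65/2 × (20 + (-236))
S_65 = 65/2 × (-216) = -7020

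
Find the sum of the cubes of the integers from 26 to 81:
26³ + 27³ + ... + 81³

Use ∑_{k=1}^{n} k³ = [n(n+1)/2]², then subtract the first 25 terms.
∑_{k=1}^{81} k³ = [81×82/2]² = 3321² = 11029041
∑_{k=1}^{25} k³ = [25×26/2]² = 325² = 105625
∑_{k=26}^{81} k³ = 11029041 - 105625 = 10923416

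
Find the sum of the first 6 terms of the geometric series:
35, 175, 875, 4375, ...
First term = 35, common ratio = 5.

Sₙ = a(1 - rⁿ) / (1 - r)
S_6 = 35(1 - 5^6) / (1 - 5)
S_6 = 35(1 - 15625) / (-4)
S_6 = 136710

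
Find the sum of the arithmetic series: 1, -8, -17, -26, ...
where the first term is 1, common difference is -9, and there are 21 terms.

Sₙ = n/2 × (first + last)
Last term = a + (n-1)d = 1 + (21-1)×(-9) = -179
S_21 = 21/2 × (1 + (-179))
S_21 = 21/2 × (-178) = -1869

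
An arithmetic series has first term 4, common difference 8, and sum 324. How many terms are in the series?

Using S = n/2 × [2a + (n-1)d]
324 = n/2 × [2(4) + (n-1)(8)]
324 = n/2 × [8 + 8n - 8]
648 = n × [0 + 8n]
8n² + (0)n - 648 = 0
Discriminant: Δ = (0)² - 4(8)(-648) = 0 + 20736 = 20736
√Δ = 144
n = [-(0) + √Δ] / (2·8) = (0 + 144) / 16 = 144 / 16 = 9
(The negative root is discarded since n must be a positive integer.)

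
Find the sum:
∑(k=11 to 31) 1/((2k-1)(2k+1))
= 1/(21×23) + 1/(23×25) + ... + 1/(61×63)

Partial fractions: 1/((2k-1)(2k+1)) = (1/2)[1/(2k-1) - 1/(2k+1)]
The series telescopes:
= (1/2)[1/21 - 1/63]
= 1/63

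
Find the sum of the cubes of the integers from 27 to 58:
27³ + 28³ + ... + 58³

Use ∑_{k=1}^{n} k³ = [n(n+1)/2]², then subtract the first 26 terms.
∑_{k=1}^{58} k³ = [58×59/2]² = 1711² = 2927521
∑_{k=1}^{26} k³ = [26×27/2]² = 351² = 123201
∑_{k=27}^{58} k³ = 2927521 - 123201 = 2804320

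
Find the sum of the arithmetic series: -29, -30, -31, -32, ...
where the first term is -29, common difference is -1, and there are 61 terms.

Sₙ = n/2 × (first + last)
Last term = a + (n-1)d = -29 + (61-1)×(-1) = -89
S_61 = 61/2 × (-29 + (-89))
S_61 = 61/2 × (-118) = -3599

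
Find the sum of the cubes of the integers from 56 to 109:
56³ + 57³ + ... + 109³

Use ∑_{k=1}^{n} k³ = [n(n+1)/2]², then subtract the first 55 terms.
∑_{k=1}^{109} k³ = [109×110/2]² = 5995² = 35940025
∑_{k=1}^{55} k³ = [55×56/2]² = 1540² = 2371600
∑_{k=56}^{109} k³ = 35940025 - 2371600 = 33568425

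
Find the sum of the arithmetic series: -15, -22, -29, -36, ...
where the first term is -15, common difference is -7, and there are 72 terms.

Sₙ = n/2 × (first + last)
Last term = a + (n-1)d = -15 + (72-1)×(-7) = -512
S_72 = 72/2 × (-15 + (-512))
S_72 = 72/2 × (-527) = -18972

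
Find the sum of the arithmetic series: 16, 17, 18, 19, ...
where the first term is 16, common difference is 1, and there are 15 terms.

Sₙ = n/2 × (first + last)
Last term = a + (n-1)d = 16 + (15-1)×1 = 30
S_15 = 15/2 × (16 + 30)
S_15 = 15/2 × 46 = 345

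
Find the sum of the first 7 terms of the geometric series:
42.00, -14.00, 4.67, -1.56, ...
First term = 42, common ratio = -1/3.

Sₙ = a(1 - rⁿ) / (1 - r)
S_7 = 42(1 - (-1/3)^7) / (1 - (-1/3))
S_7 = 42(1 - (-1/2187)) / (4/3)
S_7 = 7658/243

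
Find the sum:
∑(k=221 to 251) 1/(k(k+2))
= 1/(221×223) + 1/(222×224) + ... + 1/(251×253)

Partial fractions: 1/(k(k+2)) = (1/2)[1/k - 1/(k+2)]
Telescoping leaves the first two and last two terms:
= (1/2)[1/221 + 1/222 - 1/252 - 1/253]
= 577933/1042665624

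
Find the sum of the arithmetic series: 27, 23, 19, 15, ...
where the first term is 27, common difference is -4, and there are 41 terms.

Sₙ = n/2 × (first + last)
Last term = a + (n-1)d = 27 + (41-1)×(-4) = -133
S_41 = 41/2 × (27 + (-133))
S_41 = 41/2 × (-106) = -2173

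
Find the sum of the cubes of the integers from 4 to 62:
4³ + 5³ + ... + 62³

Use ∑_{k=1}^{n} k³ = [n(n+1)/2]², then subtract the first 3 terms.
∑_{k=1}^{62} k³ = [62×63/2]² = 1953² = 3814209
∑_{k=1}^{3} k³ = [3×4/2]² = 6² = 36
∑_{k=4}^{62} k³ = 3814209 - 36 = 3814173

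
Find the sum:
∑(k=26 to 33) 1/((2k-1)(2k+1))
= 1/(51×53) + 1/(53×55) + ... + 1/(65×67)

Partial fractions: 1/((2k-1)(2k+1)) = (1/2)[1/(2k-1) - 1/(2k+1)]
The series telescopes:
= (1/2)[1/51 - 1/67]
= 8/3417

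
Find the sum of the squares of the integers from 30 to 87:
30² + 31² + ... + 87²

Use ∑_{k=1}^{n} k² = n(n+1)(2n+1)/6, then subtract the first 29 terms.
∑_{k=1}^{87} k² = 87×88×175/6 = 223300
∑_{k=1}^{29} k² = 29×30×59/6 = 8555
∑_{k=30}^{87} k² = 223300 - 8555 = 214745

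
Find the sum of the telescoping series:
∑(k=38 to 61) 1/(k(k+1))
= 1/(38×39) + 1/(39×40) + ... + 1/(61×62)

Partial fractions: 1/(k(k+1)) = 1/k - 1/(k+1)
The series telescopes:
= (1/38 - 1/39) + (1/39 - 1/40) + ... + (1/61 - 1/62)
= 1/38 - 1/62
= 6/589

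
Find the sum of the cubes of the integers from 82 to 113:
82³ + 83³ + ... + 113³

Use ∑_{k=1}^{n} k³ = [n(n+1)/2]², then subtract the first 81 terms.
∑_{k=1}^{113} k³ = [113×114/2]² = 6441² = 41486481
∑_{k=1}^{81} k³ = [81×82/2]² = 3321² = 11029041
∑_{k=82}^{113} k³ = 41486481 - 11029041 = 30457440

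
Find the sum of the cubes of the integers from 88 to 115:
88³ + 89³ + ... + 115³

Use ∑_{k=1}^{n} k³ = [n(n+1)/2]², then subtract the first 87 terms.
∑_{k=1}^{115} k³ = [115×116/2]² = 6670² = 44488900
∑_{k=1}^{87} k³ = [87×88/2]² = 3828² = 14653584
∑_{k=88}^{115} k³ = 44488900 - 14653584 = 29835316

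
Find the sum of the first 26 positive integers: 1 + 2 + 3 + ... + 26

Formula: ∑k = n(n+1)/2
= 26×27/2
= 702/2
= 351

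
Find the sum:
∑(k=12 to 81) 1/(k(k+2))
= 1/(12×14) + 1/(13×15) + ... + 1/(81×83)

Partial fractions: 1/(k(k+2)) = (1/2)[1/k - 1/(k+2)]
Telescoping leaves the first two and last two terms:
= (1/2)[1/12 + 1/13 - 1/82 - 1/83]
= 72205/1061736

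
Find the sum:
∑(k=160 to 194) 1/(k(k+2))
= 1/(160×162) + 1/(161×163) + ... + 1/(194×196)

Partial fractions: 1/(k(k+2)) = (1/2)[1/k - 1/(k+2)]
Telescoping leaves the first two and last two terms:
= (1/2)[1/160 + 1/161 - 1/195 - 1/196]
= 15689/14064960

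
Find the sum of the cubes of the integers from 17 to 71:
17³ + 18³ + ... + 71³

Use ∑_{k=1}^{n} k³ = [n(n+1)/2]², then subtract the first 16 terms.
∑_{k=1}^{71} k³ = [71×72/2]² = 2556² = 6533136
∑_{k=1}^{16} k³ = [16×17/2]² = 136² = 18496
∑_{k=17}^{71} k³ = 6533136 - 18496 = 6514640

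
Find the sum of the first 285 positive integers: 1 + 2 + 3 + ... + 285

Formula: ∑k = n(n+1)/2
= 285×286/2
= 81510/2
= 40755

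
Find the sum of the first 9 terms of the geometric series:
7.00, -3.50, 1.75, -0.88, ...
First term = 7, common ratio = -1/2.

Sₙ = a(1 - rⁿ) / (1 - r)
S_9 = 7(1 - (-1/2)^9) / (1 - (-1/2))
S_9 = 7(1 - (-1/512)) / (3/2)
S_9 = 1197/256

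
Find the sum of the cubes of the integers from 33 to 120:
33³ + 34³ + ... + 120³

Use ∑_{k=1}^{n} k³ = [n(n+1)/2]², then subtract the first 32 terms.
∑_{k=1}^{120} k³ = [120×121/2]² = 7260² = 52707600
∑_{k=1}^{32} k³ = [32×33/2]² = 528² = 278784
∑_{k=33}^{120} k³ = 52707600 - 278784 = 52428816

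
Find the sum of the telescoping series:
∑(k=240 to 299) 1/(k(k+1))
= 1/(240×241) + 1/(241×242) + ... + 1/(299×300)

Partial fractions: 1/(k(k+1)) = 1/k - 1/(k+1)
The series telescopes:
= (1/240 - 1/241) + (1/241 - 1/242) + ... + (1/299 - 1/300)
= 1/240 - 1/300
= 1/1200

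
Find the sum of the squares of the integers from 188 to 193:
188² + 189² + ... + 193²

Use ∑_{k=1}^{n} k² = n(n+1)(2n+1)/6, then subtract the first 187 terms.
∑_{k=1}^{193} k² = 193×194×387/6 = 2415009
∑_{k=1}^{187} k² = 187×188×375/6 = 2197250
∑_{k=188}^{193} k² = 2415009 - 2197250 = 217759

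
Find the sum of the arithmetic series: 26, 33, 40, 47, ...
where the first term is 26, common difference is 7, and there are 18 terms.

Sₙ = n/2 × (first + last)
Last term = a + (n-1)d = 26 + (18-1)×7 = 145
S_18 = 18/2 × (26 + 145)
S_18 = 18/2 × 171 = 1539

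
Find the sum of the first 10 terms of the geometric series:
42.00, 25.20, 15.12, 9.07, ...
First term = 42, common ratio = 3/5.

Sₙ = a(1 - rⁿ) / (1 - r)
S_10 = 42(1 - (3/5)^10) / (1 - (3/5))
S_10 = 42(1 - (59049/9765625)) / (2/5)
S_10 = 203838096/1953125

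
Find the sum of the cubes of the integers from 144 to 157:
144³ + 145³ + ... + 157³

Use ∑_{k=1}^{n} k³ = [n(n+1)/2]², then subtract the first 143 terms.
∑_{k=1}^{157} k³ = [157×158/2]² = 12403² = 153834409
∑_{k=1}^{143} k³ = [143×144/2]² = 10296² = 106007616
∑_{k=144}^{157} k³ = 153834409 - 106007616 = 47826793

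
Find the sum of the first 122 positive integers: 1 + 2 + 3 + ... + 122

Formula: ∑k = n(n+1)/2
= 122×123/2
= 15006/2
= 7503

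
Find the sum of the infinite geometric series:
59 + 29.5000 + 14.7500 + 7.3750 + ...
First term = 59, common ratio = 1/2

For |r| < 1, S = a / (1 - r)
S = 59 / (1 - (1/2))
S = 59 / (1/2)
S = 118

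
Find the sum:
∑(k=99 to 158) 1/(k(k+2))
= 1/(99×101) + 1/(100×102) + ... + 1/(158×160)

Partial fractions: 1/(k(k+2)) = (1/2)[1/k - 1/(k+2)]
Telescoping leaves the first two and last two terms:
= (1/2)[1/99 + 1/100 - 1/159 - 1/160]
= 31741/8395200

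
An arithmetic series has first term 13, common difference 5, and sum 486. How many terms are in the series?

Using S = n/2 × [2a + (n-1)d]
486 = n/2 × [2(13) + (n-1)(5)]
486 = n/2 × [26 + 5n - 5]
972 = n × [21 + 5n]
5n² + (21)n - 972 = 0
Discriminant: Δ = (21)² - 4(5)(-972) = 441 + 19440 = 19881
√Δ = 141
n = [-(21) + √Δ] / (2·5) = (-21 + 141) / 10 = 120 / 10 = 12
(The negative root is discarded since n must be a positive integer.)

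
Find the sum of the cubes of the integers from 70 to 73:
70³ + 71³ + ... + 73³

Use ∑_{k=1}^{n} k³ = [n(n+1)/2]², then subtract the first 69 terms.
∑_{k=1}^{73} k³ = [73×74/2]² = 2701² = 7295401
∑_{k=1}^{69} k³ = [69×70/2]² = 2415² = 5832225
∑_{k=70}^{73} k³ = 7295401 - 5832225 = 1463176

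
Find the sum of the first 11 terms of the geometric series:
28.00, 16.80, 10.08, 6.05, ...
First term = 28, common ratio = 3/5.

Sₙ = a(1 - rⁿ) / (1 - r)
S_11 = 28(1 - (3/5)^11) / (1 - (3/5))
S_11 = 28(1 - (177147/48828125)) / (2/5)
S_11 = 681113692/9765625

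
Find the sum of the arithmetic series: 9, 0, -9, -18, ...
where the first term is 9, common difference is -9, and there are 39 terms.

Sₙ = n/2 × (first + last)
Last term = a + (n-1)d = 9 + (39-1)×(-9) = -333
S_39 = 39/2 × (9 + (-333))
S_39 = 39/2 × (-324) = -6318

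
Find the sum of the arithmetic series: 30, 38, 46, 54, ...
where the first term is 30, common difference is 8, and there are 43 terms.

Sₙ = n/2 × (first + last)
Last term = a + (n-1)d = 30 + (43-1)×8 = 366
S_43 = 43/2 × (30 + 366)
S_43 = 43/2 × 396 = 8514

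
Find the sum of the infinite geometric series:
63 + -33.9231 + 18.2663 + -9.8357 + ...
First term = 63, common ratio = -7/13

For |r| < 1, S = a / (1 - r)
S = 63 / (1 - (-7/13))
S = 63 / (20/13)
S = 819/20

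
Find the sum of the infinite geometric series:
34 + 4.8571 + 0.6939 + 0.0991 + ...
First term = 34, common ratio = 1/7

For |r| < 1, S = a / (1 - r)
S = 34 / (1 - (1/7))
S = 34 / (6/7)
S = 119/3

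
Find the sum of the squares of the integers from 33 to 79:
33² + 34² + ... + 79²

Use ∑_{k=1}^{n} k² = n(n+1)(2n+1)/6, then subtract the first 32 terms.
∑_{k=1}^{79} k² = 79×80×159/6 = 167480
∑_{k=1}^{32} k² = 32×33×65/6 = 11440
∑_{k=33}^{79} k² = 167480 - 11440 = 156040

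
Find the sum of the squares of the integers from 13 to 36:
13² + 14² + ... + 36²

Use ∑_{k=1}^{n} k² = n(n+1)(2n+1)/6, then subtract the first 12 terms.
∑_{k=1}^{36} k² = 36×37×73/6 = 16206
∑_{k=1}^{12} k² = 12×13×25/6 = 650
∑_{k=13}^{36} k² = 16206 - 650 = 15556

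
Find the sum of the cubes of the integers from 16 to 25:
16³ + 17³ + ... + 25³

Use ∑_{k=1}^{n} k³ = [n(n+1)/2]², then subtract the first 15 terms.
∑_{k=1}^{25} k³ = [25×26/2]² = 325² = 105625
∑_{k=1}^{15} k³ = [15×16/2]² = 120² = 14400
∑_{k=16}^{25} k³ = 105625 - 14400 = 91225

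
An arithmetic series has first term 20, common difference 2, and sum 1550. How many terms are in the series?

Using S = n/2 × [2a + (n-1)d]
1550 = n/2 × [2(20) + (n-1)(2)]
1550 = n/2 × [40 + 2n - 2]
3100 = n × [38 + 2n]
2n² + (38)n - 3100 = 0
Discriminant: Δ = (38)² - 4(2)(-3100) = 1444 + 24800 = 26244
√Δ = 162
n = [-(38) + √Δ] / (2·2) = (-38 + 162) / 4 = 124 / 4 = 31
(The negative root is discarded since n must be a positive integer.)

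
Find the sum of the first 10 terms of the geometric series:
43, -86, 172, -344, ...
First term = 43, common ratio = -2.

Sₙ = a(1 - rⁿ) / (1 - r)
S_10 = 43(1 - (-2)^10) / (1 - (-2))
S_10 = 43(1 - 1024) / (3)
S_10 = -14663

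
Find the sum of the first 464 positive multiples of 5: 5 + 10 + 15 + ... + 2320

Factor out 5: = 5(1 + 2 + ... + 464) = 5 × n(n+1)/2
= 5 × 464×465/2
= 5 × 107880
= 539400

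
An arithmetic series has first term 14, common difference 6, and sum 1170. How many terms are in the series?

Using S = n/2 × [2a + (n-1)d]
1170 = n/2 × [2(14) + (n-1)(6)]
1170 = n/2 × [28 + 6n - 6]
2340 = n × [22 + 6n]
6n² + (22)n - 2340 = 0
Discriminant: Δ = (22)² - 4(6)(-2340) = 484 + 56160 = 56644
√Δ = 238
n = [-(22) + √Δ] / (2·6) = (-22 + 238) / 12 = 216 / 12 = 18
(The negative root is discarded since n must be a positive integer.)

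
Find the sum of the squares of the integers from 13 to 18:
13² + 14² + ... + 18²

Use ∑_{k=1}^{n} k² = n(n+1)(2n+1)/6, then subtract the first 12 terms.
∑_{k=1}^{18} k² = 18×19×37/6 = 2109
∑_{k=1}^{12} k² = 12×13×25/6 = 650
∑_{k=13}^{18} k² = 2109 - 650 = 1459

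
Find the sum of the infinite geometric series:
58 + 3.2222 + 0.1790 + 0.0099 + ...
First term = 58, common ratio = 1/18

For |r| < 1, S = a / (1 - r)
S = 58 / (1 - (1/18))
S = 58 / (17/18)
S = 1044/17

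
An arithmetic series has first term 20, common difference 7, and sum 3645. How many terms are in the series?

Using S = n/2 × [2a + (n-1)d]
3645 = n/2 × [2(20) + (n-1)(7)]
3645 = n/2 × [40 + 7n - 7]
7290 = n × [33 + 7n]
7n² + (33)n - 7290 = 0
Discriminant: Δ = (33)² - 4(7)(-7290) = 1089 + 204120 = 205209
√Δ = 453
n = [-(33) + √Δ] / (2·7) = (-33 + 453) / 14 = 420 / 14 = 30
(The negative root is discarded since n must be a positive integer.)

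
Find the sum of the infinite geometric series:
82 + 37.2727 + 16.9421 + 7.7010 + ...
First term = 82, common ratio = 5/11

For |r| < 1, S = a / (1 - r)
S = 82 / (1 - (5/11))
S = 82 / (6/11)
S = 451/3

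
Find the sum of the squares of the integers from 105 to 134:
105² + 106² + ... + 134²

Use ∑_{k=1}^{n} k² = n(n+1)(2n+1)/6, then subtract the first 104 terms.
∑_{k=1}^{134} k² = 134×135×269/6 = 811035
∑_{k=1}^{104} k² = 104×105×209/6 = 380380
∑_{k=105}^{134} k² = 811035 - 380380 = 430655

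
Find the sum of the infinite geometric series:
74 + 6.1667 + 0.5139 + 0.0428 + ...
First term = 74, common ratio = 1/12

For |r| < 1, S = a / (1 - r)
S = 74 / (1 - (1/12))
S = 74 / (11/12)
S = 888/11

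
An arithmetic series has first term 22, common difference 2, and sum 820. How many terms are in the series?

Using S = n/2 × [2a + (n-1)d]
820 = n/2 × [2(22) + (n-1)(2)]
820 = n/2 × [44 + 2n - 2]
1640 = n × [42 + 2n]
2n² + (42)n - 1640 = 0
Discriminant: Δ = (42)² - 4(2)(-1640) = 1764 + 13120 = 14884
√Δ = 122
n = [-(42) + √Δ] / (2·2) = (-42 + 122) / 4 = 80 / 4 = 20
(The negative root is discarded since n must be a positive integer.)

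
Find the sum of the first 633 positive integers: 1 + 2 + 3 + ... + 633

Formula: ∑k = n(n+1)/2
= 633×634/2
= 401322/2
= 200661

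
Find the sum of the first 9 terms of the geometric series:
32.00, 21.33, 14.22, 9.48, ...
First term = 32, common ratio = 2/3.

Sₙ = a(1 - rⁿ) / (1 - r)
S_9 = 32(1 - (2/3)^9) / (1 - (2/3))
S_9 = 32(1 - (512/19683)) / (1/3)
S_9 = 613472/6561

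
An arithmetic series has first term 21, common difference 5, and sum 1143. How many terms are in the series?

Using S = n/2 × [2a + (n-1)d]
1143 = n/2 × [2(21) + (n-1)(5)]
1143 = n/2 × [42 + 5n - 5]
2286 = n × [37 + 5n]
5n² + (37)n - 2286 = 0
Discriminant: Δ = (37)² - 4(5)(-2286) = 1369 + 45720 = 47089
√Δ = 217
n = [-(37) + √Δ] / (2·5) = (-37 + 217) / 10 = 180 / 10 = 18
(The negative root is discarded since n must be a positive integer.)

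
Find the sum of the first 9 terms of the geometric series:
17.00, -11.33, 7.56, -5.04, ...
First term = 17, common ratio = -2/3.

Sₙ = a(1 - rⁿ) / (1 - r)
S_9 = 17(1 - (-2/3)^9) / (1 - (-2/3))
S_9 = 17(1 - (-512/19683)) / (5/3)
S_9 = 68663/6561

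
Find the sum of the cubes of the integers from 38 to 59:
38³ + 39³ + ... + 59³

Use ∑_{k=1}^{n} k³ = [n(n+1)/2]², then subtract the first 37 terms.
∑_{k=1}^{59} k³ = [59×60/2]² = 1770² = 3132900
∑_{k=1}^{37} k³ = [37×38/2]² = 703² = 494209
∑_{k=38}^{59} k³ = 3132900 - 494209 = 2638691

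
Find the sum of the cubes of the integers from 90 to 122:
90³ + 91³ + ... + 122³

Use ∑_{k=1}^{n} k³ = [n(n+1)/2]², then subtract the first 89 terms.
∑_{k=1}^{122} k³ = [122×123/2]² = 7503² = 56295009
∑_{k=1}^{89} k³ = [89×90/2]² = 4005² = 16040025
∑_{k=90}^{122} k³ = 56295009 - 16040025 = 40254984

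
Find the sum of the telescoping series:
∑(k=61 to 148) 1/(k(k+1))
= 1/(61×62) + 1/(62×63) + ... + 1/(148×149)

Partial fractions: 1/(k(k+1)) = 1/k - 1/(k+1)
The series telescopes:
= (1/61 - 1/62) + (1/62 - 1/63) + ... + (1/148 - 1/149)
= 1/61 - 1/149
= 88/9089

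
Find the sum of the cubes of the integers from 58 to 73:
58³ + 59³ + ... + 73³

Use ∑_{k=1}^{n} k³ = [n(n+1)/2]², then subtract the first 57 terms.
∑_{k=1}^{73} k³ = [73×74/2]² = 2701² = 7295401
∑_{k=1}^{57} k³ = [57×58/2]² = 1653² = 2732409
∑_{k=58}^{73} k³ = 7295401 - 2732409 = 4562992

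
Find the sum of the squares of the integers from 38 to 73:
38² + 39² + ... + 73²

Use ∑_{k=1}^{n} k² = n(n+1)(2n+1)/6, then subtract the first 37 terms.
∑_{k=1}^{73} k² = 73×74×147/6 = 132349
∑_{k=1}^{37} k² = 37×38×75/6 = 17575
∑_{k=38}^{73} k² = 132349 - 17575 = 114774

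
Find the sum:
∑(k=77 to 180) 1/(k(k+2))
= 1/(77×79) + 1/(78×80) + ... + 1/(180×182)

Partial fractions: 1/(k(k+2)) = (1/2)[1/k - 1/(k+2)]
Telescoping leaves the first two and last two terms:
= (1/2)[1/77 + 1/78 - 1/181 - 1/182]
= 4019/543543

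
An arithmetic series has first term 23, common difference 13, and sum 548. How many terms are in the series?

Using S = n/2 × [2a + (n-1)d]
548 = n/2 × [2(23) + (n-1)(13)]
548 = n/2 × [46 + 13n - 13]
1096 = n × [33 + 13n]
13n² + (33)n - 1096 = 0
Discriminant: Δ = (33)² - 4(13)(-1096) = 1089 + 56992 = 58081
√Δ = 241
n = [-(33) + √Δ] / (2·13) = (-33 + 241) / 26 = 208 / 26 = 8
(The negative root is discarded since n must be a positive integer.)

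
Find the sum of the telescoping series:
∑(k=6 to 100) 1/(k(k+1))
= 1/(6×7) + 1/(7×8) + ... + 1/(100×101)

Partial fractions: 1/(k(k+1)) = 1/k - 1/(k+1)
The series telescopes:
= (1/6 - 1/7) + (1/7 - 1/8) + ... + (1/100 - 1/101)
= 1/6 - 1/101
= 95/606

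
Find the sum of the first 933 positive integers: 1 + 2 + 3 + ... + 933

Formula: ∑k = n(n+1)/2
= 933×934/2
= 871422/2
= 435711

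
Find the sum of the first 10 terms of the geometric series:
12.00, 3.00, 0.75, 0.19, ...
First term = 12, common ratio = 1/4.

Sₙ = a(1 - rⁿ) / (1 - r)
S_10 = 12(1 - (1/4)^10) / (1 - (1/4))
S_10 = 12(1 - (1/1048576)) / (3/4)
S_10 = 1048575/65536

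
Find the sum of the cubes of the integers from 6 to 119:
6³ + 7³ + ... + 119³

Use ∑_{k=1}^{n} k³ = [n(n+1)/2]², then subtract the first 5 terms.
∑_{k=1}^{119} k³ = [119×120/2]² = 7140² = 50979600
∑_{k=1}^{5} k³ = [5×6/2]² = 15² = 225
∑_{k=6}^{119} k³ = 50979600 - 225 = 50979375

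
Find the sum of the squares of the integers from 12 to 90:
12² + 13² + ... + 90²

Use ∑_{k=1}^{n} k² = n(n+1)(2n+1)/6, then subtract the first 11 terms.
∑_{k=1}^{90} k² = 90×91×181/6 = 247065
∑_{k=1}^{11} k² = 11×12×23/6 = 506
∑_{k=12}^{90} k² = 247065 - 506 = 246559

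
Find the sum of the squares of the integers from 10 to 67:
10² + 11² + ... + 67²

Use ∑_{k=1}^{n} k² = n(n+1)(2n+1)/6, then subtract the first 9 terms.
∑_{k=1}^{67} k² = 67×68×135/6 = 102510
∑_{k=1}^{9} k² = 9×10×19/6 = 285
∑_{k=10}^{67} k² = 102510 - 285 = 102225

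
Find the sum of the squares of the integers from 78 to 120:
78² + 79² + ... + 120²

Use ∑_{k=1}^{n} k² = n(n+1)(2n+1)/6, then subtract the first 77 terms.
∑_{k=1}^{120} k² = 120×121×241/6 = 583220
∑_{k=1}^{77} k² = 77×78×155/6 = 155155
∑_{k=78}^{120} k² = 583220 - 155155 = 428065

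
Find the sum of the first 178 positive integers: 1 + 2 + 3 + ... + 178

Formula: ∑k = n(n+1)/2
= 178×179/2
= 31862/2
= 15931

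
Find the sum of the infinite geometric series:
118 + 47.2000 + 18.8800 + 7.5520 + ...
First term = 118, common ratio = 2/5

For |r| < 1, S = a / (1 - r)
S = 118 / (1 - (2/5))
S = 118 / (3/5)
S = 590/3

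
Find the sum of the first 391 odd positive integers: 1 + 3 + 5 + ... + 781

Sum of first n odd numbers = n²
= 391²
= 152881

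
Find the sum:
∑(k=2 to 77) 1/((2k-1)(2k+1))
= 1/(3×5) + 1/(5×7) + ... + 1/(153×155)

Partial fractions: 1/((2k-1)(2k+1)) = (1/2)[1/(2k-1) - 1/(2k+1)]
The series telescopes:
= (1/2)[1/3 - 1/155]
= 76/465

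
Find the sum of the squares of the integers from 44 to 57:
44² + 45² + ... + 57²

Use ∑_{k=1}^{n} k² = n(n+1)(2n+1)/6, then subtract the first 43 terms.
∑_{k=1}^{57} k² = 57×58×115/6 = 63365
∑_{k=1}^{43} k² = 43×44×87/6 = 27434
∑_{k=44}^{57} k² = 63365 - 27434 = 35931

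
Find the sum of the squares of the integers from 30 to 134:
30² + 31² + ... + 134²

Use ∑_{k=1}^{n} k² = n(n+1)(2n+1)/6, then subtract the first 29 terms.
∑_{k=1}^{134} k² = 134×135×269/6 = 811035
∑_{k=1}^{29} k² = 29×30×59/6 = 8555
∑_{k=30}^{134} k² = 811035 - 8555 = 802480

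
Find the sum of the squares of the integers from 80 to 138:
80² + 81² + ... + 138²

Use ∑_{k=1}^{n} k² = n(n+1)(2n+1)/6, then subtract the first 79 terms.
∑_{k=1}^{138} k² = 138×139×277/6 = 885569
∑_{k=1}^{79} k² = 79×80×159/6 = 167480
∑_{k=80}^{138} k² = 885569 - 167480 = 718089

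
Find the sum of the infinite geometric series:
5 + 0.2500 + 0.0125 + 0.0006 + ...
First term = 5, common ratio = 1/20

For |r| < 1, S = a / (1 - r)
S = 5 / (1 - (1/20))
S = 5 / (19/20)
S = 100/19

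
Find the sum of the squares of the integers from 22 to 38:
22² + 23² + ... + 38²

Use ∑_{k=1}^{n} k² = n(n+1)(2n+1)/6, then subtract the first 21 terms.
∑_{k=1}^{38} k² = 38×39×77/6 = 19019
∑_{k=1}^{21} k² = 21×22×43/6 = 3311
∑_{k=22}^{38} k² = 19019 - 3311 = 15708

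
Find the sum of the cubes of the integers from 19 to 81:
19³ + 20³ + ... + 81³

Use ∑_{k=1}^{n} k³ = [n(n+1)/2]², then subtract the first 18 terms.
∑_{k=1}^{81} k³ = [81×82/2]² = 3321² = 11029041
∑_{k=1}^{18} k³ = [18×19/2]² = 171² = 29241
∑_{k=19}^{81} k³ = 11029041 - 29241 = 10999800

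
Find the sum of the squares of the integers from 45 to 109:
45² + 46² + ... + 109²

Use ∑_{k=1}^{n} k² = n(n+1)(2n+1)/6, then subtract the first 44 terms.
∑_{k=1}^{109} k² = 109×110×219/6 = 437635
∑_{k=1}^{44} k² = 44×45×89/6 = 29370
∑_{k=45}^{109} k² = 437635 - 29370 = 408265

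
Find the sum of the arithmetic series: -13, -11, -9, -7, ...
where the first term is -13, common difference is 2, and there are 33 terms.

Sₙ = n/2 × (first + last)
Last term = a + (n-1)d = -13 + (33-1)×2 = 51
S_33 = 33/2 × (-13 + 51)
S_33 = 33/2 × 38 = 627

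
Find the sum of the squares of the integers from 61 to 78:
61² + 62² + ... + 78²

Use ∑_{k=1}^{n} k² = n(n+1)(2n+1)/6, then subtract the first 60 terms.
∑_{k=1}^{78} k² = 78×79×157/6 = 161239
∑_{k=1}^{60} k² = 60×61×121/6 = 73810
∑_{k=61}^{78} k² = 161239 - 73810 = 87429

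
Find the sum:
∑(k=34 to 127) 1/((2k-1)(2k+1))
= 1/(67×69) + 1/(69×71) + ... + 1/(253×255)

Partial fractions: 1/((2k-1)(2k+1)) = (1/2)[1/(2k-1) - 1/(2k+1)]
The series telescopes:
= (1/2)[1/67 - 1/255]
= 94/17085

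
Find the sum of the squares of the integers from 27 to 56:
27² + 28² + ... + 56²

Use ∑_{k=1}^{n} k² = n(n+1)(2n+1)/6, then subtract the first 26 terms.
∑_{k=1}^{56} k² = 56×57×113/6 = 60116
∑_{k=1}^{26} k² = 26×27×53/6 = 6201
∑_{k=27}^{56} k² = 60116 - 6201 = 53915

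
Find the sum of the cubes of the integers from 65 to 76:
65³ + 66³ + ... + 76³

Use ∑_{k=1}^{n} k³ = [n(n+1)/2]², then subtract the first 64 terms.
∑_{k=1}^{76} k³ = [76×77/2]² = 2926² = 8561476
∑_{k=1}^{64} k³ = [64×65/2]² = 2080² = 4326400
∑_{k=65}^{76} k³ = 8561476 - 4326400 = 4235076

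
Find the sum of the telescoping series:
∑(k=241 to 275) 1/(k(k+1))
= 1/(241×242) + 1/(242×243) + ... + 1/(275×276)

Partial fractions: 1/(k(k+1)) = 1/k - 1/(k+1)
The series telescopes:
= (1/241 - 1/242) + (1/242 - 1/243) + ... + (1/275 - 1/276)
= 1/241 - 1/276
= 35/66516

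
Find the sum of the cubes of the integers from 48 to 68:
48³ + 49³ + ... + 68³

Use ∑_{k=1}^{n} k³ = [n(n+1)/2]², then subtract the first 47 terms.
∑_{k=1}^{68} k³ = [68×69/2]² = 2346² = 5503716
∑_{k=1}^{47} k³ = [47×48/2]² = 1128² = 1272384
∑_{k=48}^{68} k³ = 5503716 - 1272384 = 4231332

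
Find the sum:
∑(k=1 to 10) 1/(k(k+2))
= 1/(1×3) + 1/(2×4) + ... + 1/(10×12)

Partial fractions: 1/(k(k+2)) = (1/2)[1/k - 1/(k+2)]
Telescoping leaves the first two and last two terms:
= (1/2)[1/1 + 1/2 - 1/11 - 1/12]
= 175/264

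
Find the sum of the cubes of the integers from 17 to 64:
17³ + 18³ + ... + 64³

Use ∑_{k=1}^{n} k³ = [n(n+1)/2]², then subtract the first 16 terms.
∑_{k=1}^{64} k³ = [64×65/2]² = 2080² = 4326400
∑_{k=1}^{16} k³ = [16×17/2]² = 136² = 18496
∑_{k=17}^{64} k³ = 4326400 - 18496 = 4307904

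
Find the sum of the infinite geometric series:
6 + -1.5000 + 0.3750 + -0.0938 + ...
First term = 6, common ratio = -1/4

For |r| < 1, S = a / (1 - r)
S = 6 / (1 - (-1/4))
S = 6 / (5/4)
S = 24/5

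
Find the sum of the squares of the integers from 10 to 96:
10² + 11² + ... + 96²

Use ∑_{k=1}^{n} k² = n(n+1)(2n+1)/6, then subtract the first 9 terms.
∑_{k=1}^{96} k² = 96×97×193/6 = 299536
∑_{k=1}^{9} k² = 9×10×19/6 = 285
∑_{k=10}^{96} k² = 299536 - 285 = 299251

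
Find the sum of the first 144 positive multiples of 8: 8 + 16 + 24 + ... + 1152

Factor out 8: = 8(1 + 2 + ... + 144) = 8 × n(n+1)/2
= 8 × 144×145/2
= 8 × 10440
= 83520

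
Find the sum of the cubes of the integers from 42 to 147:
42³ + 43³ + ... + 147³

Use ∑_{k=1}^{n} k³ = [n(n+1)/2]², then subtract the first 41 terms.
∑_{k=1}^{147} k³ = [147×148/2]² = 10878² = 118330884
∑_{k=1}^{41} k³ = [41×42/2]² = 861² = 741321
∑_{k=42}^{147} k³ = 118330884 - 741321 = 117589563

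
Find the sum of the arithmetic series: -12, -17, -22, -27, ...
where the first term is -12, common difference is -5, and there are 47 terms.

Sₙ = n/2 × (first + last)
Last term = a + (n-1)d = -12 + (47-1)×(-5) = -242
S_47 = 47/2 × (-12 + (-242))
S_47 = 47/2 × (-254) = -5969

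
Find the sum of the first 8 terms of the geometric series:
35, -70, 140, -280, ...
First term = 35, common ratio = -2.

Sₙ = a(1 - rⁿ) / (1 - r)
S_8 = 35(1 - (-2)^8) / (1 - (-2))
S_8 = 35(1 - 256) / (3)
S_8 = -2975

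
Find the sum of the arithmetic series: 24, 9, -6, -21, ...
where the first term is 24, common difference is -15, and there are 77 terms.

Sₙ = n/2 × (first + last)
Last term = a + (n-1)d = 24 + (77-1)×(-15) = -1116
S_77 = 77/2 × (24 + (-1116))
S_77 = 77/2 × (-1092) = -42042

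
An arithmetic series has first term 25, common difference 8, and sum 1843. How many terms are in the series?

Using S = n/2 × [2a + (n-1)d]
1843 = n/2 × [2(25) + (n-1)(8)]
1843 = n/2 × [50 + 8n - 8]
3686 = n × [42 + 8n]
8n² + (42)n - 3686 = 0
Discriminant: Δ = (42)² - 4(8)(-3686) = 1764 + 117952 = 119716
√Δ = 346
n = [-(42) + √Δ] / (2·8) = (-42 + 346) / 16 = 304 / 16 = 19
(The negative root is discarded since n must be a positive integer.)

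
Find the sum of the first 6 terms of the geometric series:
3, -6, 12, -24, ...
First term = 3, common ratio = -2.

Sₙ = a(1 - rⁿ) / (1 - r)
S_6 = 3(1 - (-2)^6) / (1 - (-2))
S_6 = 3(1 - 64) / (3)
S_6 = -63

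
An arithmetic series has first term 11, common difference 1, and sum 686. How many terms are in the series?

Using S = n/2 × [2a + (n-1)d]
686 = n/2 × [2(11) + (n-1)(1)]
686 = n/2 × [22 + 1n - 1]
1372 = n × [21 + 1n]
1n² + (21)n - 1372 = 0
Discriminant: Δ = (21)² - 4(1)(-1372) = 441 + 5488 = 5929
√Δ = 77
n = [-(21) + √Δ] / (2·1) = (-21 + 77) / 2 = 56 / 2 = 28
(The negative root is discarded since n must be a positive integer.)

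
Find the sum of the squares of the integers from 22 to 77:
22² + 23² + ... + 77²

Use ∑_{k=1}^{n} k² = n(n+1)(2n+1)/6, then subtract the first 21 terms.
∑_{k=1}^{77} k² = 77×78×155/6 = 155155
∑_{k=1}^{21} k² = 21×22×43/6 = 3311
∑_{k=22}^{77} k² = 155155 - 3311 = 151844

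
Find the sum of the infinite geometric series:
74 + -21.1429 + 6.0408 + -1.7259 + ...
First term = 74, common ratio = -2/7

For |r| < 1, S = a / (1 - r)
S = 74 / (1 - (-2/7))
S = 74 / (9/7)
S = 518/9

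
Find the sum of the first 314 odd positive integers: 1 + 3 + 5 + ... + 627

Sum of first n odd numbers = n²
= 314²
= 98596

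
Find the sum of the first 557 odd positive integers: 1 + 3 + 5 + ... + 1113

Sum of first n odd numbers = n²
= 557²
= 310249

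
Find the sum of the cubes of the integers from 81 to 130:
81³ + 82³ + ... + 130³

Use ∑_{k=1}^{n} k³ = [n(n+1)/2]², then subtract the first 80 terms.
∑_{k=1}^{130} k³ = [130×131/2]² = 8515² = 72505225
∑_{k=1}^{80} k³ = [80×81/2]² = 3240² = 10497600
∑_{k=81}^{130} k³ = 72505225 - 10497600 = 62007625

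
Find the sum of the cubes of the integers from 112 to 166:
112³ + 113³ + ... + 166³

Use ∑_{k=1}^{n} k³ = [n(n+1)/2]², then subtract the first 111 terms.
∑_{k=1}^{166} k³ = [166×167/2]² = 13861² = 192127321
∑_{k=1}^{111} k³ = [111×112/2]² = 6216² = 38638656
∑_{k=112}^{166} k³ = 192127321 - 38638656 = 153488665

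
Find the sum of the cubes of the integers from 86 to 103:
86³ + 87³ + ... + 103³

Use ∑_{k=1}^{n} k³ = [n(n+1)/2]², then subtract the first 85 terms.
∑_{k=1}^{103} k³ = [103×104/2]² = 5356² = 28686736
∑_{k=1}^{85} k³ = [85×86/2]² = 3655² = 13359025
∑_{k=86}^{103} k³ = 28686736 - 13359025 = 15327711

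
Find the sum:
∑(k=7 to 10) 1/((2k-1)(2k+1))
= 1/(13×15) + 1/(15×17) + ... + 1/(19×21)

Partial fractions: 1/((2k-1)(2k+1)) = (1/2)[1/(2k-1) - 1/(2k+1)]
The series telescopes:
= (1/2)[1/13 - 1/21]
= 4/273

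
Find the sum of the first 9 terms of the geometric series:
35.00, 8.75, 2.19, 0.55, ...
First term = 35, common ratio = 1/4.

Sₙ = a(1 - rⁿ) / (1 - r)
S_9 = 35(1 - (1/4)^9) / (1 - (1/4))
S_9 = 35(1 - (1/262144)) / (3/4)
S_9 = 3058335/65536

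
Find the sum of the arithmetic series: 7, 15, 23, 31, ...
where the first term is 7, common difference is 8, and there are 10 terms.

Sₙ = n/2 × (first + last)
Last term = a + (n-1)d = 7 + (10-1)×8 = 79
S_10 = 10/2 × (7 + 79)
S_10 = 10/2 × 86 = 430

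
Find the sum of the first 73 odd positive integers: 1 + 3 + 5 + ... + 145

Sum of first n odd numbers = n²
= 73²
= 5329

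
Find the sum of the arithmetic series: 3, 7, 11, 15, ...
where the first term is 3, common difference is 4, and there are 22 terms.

Sₙ = n/2 × (first + last)
Last term = a + (n-1)d = 3 + (22-1)×4 = 87
S_22 = 22/2 × (3 + 87)
S_22 = 22/2 × 90 = 990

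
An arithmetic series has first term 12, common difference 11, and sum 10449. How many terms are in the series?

Using S = n/2 × [2a + (n-1)d]
10449 = n/2 × [2(12) + (n-1)(11)]
10449 = n/2 × [24 + 11n - 11]
20898 = n × [13 + 11n]
11n² + (13)n - 20898 = 0
Discriminant: Δ = (13)² - 4(11)(-20898) = 169 + 919512 = 919681
√Δ = 959
n = [-(13) + √Δ] / (2·11) = (-13 + 959) / 22 = 946 / 22 = 43
(The negative root is discarded since n must be a positive integer.)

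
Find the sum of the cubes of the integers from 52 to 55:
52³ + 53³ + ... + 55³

Use ∑_{k=1}^{n} k³ = [n(n+1)/2]², then subtract the first 51 terms.
∑_{k=1}^{55} k³ = [55×56/2]² = 1540² = 2371600
∑_{k=1}^{51} k³ = [51×52/2]² = 1326² = 1758276
∑_{k=52}^{55} k³ = 2371600 - 1758276 = 613324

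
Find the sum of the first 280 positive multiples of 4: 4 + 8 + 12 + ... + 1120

Factor out 4: = 4(1 + 2 + ... + 280) = 4 × n(n+1)/2
= 4 × 280×281/2
= 4 × 39340
= 157360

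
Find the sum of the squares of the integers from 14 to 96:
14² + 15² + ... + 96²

Use ∑_{k=1}^{n} k² = n(n+1)(2n+1)/6, then subtract the first 13 terms.
∑_{k=1}^{96} k² = 96×97×193/6 = 299536
∑_{k=1}^{13} k² = 13×14×27/6 = 819
∑_{k=14}^{96} k² = 299536 - 819 = 298717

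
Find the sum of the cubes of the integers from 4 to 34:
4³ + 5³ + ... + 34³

Use ∑_{k=1}^{n} k³ = [n(n+1)/2]², then subtract the first 3 terms.
∑_{k=1}^{34} k³ = [34×35/2]² = 595² = 354025
∑_{k=1}^{3} k³ = [3×4/2]² = 6² = 36
∑_{k=4}^{34} k³ = 354025 - 36 = 353989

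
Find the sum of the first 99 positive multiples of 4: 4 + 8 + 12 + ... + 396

Factor out 4: = 4(1 + 2 + ... + 99) = 4 × n(n+1)/2
= 4 × 99×100/2
= 4 × 4950
= 19800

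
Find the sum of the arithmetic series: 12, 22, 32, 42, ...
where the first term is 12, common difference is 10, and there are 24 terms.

Sₙ = n/2 × (first + last)
Last term = a + (n-1)d = 12 + (24-1)×10 = 242
S_24 = 24/2 × (12 + 242)
S_24 = 24/2 × 254 = 3048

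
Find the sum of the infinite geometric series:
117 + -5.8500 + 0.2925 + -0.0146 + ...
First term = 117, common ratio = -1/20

For |r| < 1, S = a / (1 - r)
S = 117 / (1 - (-1/20))
S = 117 / (21/20)
S = 780/7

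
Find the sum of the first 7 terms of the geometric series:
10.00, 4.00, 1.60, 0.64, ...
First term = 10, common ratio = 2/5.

Sₙ = a(1 - rⁿ) / (1 - r)
S_7 = 10(1 - (2/5)^7) / (1 - (2/5))
S_7 = 10(1 - (128/78125)) / (3/5)
S_7 = 51998/3125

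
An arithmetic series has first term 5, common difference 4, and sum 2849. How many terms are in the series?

Using S = n/2 × [2a + (n-1)d]
2849 = n/2 × [2(5) + (n-1)(4)]
2849 = n/2 × [10 + 4n - 4]
5698 = n × [6 + 4n]
4n² + (6)n - 5698 = 0
Discriminant: Δ = (6)² - 4(4)(-5698) = 36 + 91168 = 91204
√Δ = 302
n = [-(6) + √Δ] / (2·4) = (-6 + 302) / 8 = 296 / 8 = 37
(The negative root is discarded since n must be a positive integer.)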